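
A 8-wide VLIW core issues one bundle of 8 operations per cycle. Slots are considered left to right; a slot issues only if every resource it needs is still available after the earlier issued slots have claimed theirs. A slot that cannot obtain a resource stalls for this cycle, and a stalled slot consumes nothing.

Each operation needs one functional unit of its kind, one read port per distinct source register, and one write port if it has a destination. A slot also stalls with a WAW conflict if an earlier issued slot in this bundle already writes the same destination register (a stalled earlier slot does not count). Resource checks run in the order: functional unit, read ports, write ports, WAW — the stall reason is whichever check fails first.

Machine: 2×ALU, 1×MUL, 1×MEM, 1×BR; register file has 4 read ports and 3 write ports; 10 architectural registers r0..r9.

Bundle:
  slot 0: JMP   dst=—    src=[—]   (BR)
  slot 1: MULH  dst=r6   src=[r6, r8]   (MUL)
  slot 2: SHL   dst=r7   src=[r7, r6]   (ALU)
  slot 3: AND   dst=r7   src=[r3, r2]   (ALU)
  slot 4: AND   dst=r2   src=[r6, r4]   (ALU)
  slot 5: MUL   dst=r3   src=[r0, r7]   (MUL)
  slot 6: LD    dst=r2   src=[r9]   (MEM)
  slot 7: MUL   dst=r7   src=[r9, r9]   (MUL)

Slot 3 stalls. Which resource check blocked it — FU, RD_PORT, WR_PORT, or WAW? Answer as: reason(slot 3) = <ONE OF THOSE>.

slot 0 (BR): ISSUE — free A2,Mu1,Ld1,B0 rp4 wp3
slot 1 (MUL): ISSUE — free A2,Mu0,Ld1,B0 rp2 wp2
slot 2 (ALU): ISSUE — free A1,Mu0,Ld1,B0 rp0 wp1
slot 3 (ALU): stall RD_PORT — free A1,Mu0,Ld1,B0 rp0 wp1
slot 4 (ALU): stall RD_PORT — free A1,Mu0,Ld1,B0 rp0 wp1
slot 5 (MUL): stall FU — free A1,Mu0,Ld1,B0 rp0 wp1
slot 6 (MEM): stall RD_PORT — free A1,Mu0,Ld1,B0 rp0 wp1
slot 7 (MUL): stall FU — free A1,Mu0,Ld1,B0 rp0 wp1

reason(slot 3) = RD_PORT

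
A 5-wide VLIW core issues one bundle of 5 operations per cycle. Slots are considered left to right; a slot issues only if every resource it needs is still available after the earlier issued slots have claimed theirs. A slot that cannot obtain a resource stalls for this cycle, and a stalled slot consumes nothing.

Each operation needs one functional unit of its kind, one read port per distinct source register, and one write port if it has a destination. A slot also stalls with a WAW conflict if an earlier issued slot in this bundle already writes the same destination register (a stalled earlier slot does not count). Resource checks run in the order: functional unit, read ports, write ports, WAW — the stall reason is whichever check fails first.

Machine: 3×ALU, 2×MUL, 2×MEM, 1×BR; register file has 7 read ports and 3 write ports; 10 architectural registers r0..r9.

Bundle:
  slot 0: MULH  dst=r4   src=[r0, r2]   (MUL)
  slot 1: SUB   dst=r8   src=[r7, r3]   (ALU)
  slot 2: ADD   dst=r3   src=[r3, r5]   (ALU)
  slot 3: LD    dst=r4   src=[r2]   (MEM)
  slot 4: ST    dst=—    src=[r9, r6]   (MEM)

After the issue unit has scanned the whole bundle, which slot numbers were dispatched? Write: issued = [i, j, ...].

issued = [0, 1, 2]

(0) want 1×MUL +2rd +1wr — yes → AL3|MU1|ME2|BR1|rd5|wr2
(1) want 1×ALU +2rd +1wr — yes → AL2|MU1|ME2|BR1|rd3|wr1
(2) want 1×ALU +2rd +1wr — yes → AL1|MU1|ME2|BR1|rd1|wr0
(3) want 1×MEM +1rd +1wr — WR_PORT → AL1|MU1|ME2|BR1|rd1|wr0
(4) want 1×MEM +2rd +0wr — RD_PORT → AL1|MU1|ME2|BR1|rd1|wr0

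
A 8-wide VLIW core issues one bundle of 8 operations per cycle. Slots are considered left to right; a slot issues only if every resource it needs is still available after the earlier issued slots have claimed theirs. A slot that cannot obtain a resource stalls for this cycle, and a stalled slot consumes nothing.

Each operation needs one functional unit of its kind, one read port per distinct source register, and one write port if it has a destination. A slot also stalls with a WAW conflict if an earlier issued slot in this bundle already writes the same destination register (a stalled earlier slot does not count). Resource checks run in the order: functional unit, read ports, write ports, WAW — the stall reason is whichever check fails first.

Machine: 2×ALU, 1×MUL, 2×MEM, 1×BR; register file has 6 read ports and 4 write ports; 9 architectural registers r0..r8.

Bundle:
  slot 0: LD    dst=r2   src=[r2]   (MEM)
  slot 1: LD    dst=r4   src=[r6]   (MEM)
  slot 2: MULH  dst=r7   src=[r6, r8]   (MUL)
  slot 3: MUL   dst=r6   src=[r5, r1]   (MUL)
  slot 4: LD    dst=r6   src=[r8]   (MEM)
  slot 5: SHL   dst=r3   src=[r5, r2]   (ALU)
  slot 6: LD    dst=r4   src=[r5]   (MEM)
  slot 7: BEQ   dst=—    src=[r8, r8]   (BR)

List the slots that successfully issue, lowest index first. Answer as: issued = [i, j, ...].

slot 0 (MEM): ISSUE — free A2,Mu1,Ld1,B1 rp5 wp3
slot 1 (MEM): ISSUE — free A2,Mu1,Ld0,B1 rp4 wp2
slot 2 (MUL): ISSUE — free A2,Mu0,Ld0,B1 rp2 wp1
slot 3 (MUL): stall FU — free A2,Mu0,Ld0,B1 rp2 wp1
slot 4 (MEM): stall FU — free A2,Mu0,Ld0,B1 rp2 wp1
slot 5 (ALU): ISSUE — free A1,Mu0,Ld0,B1 rp0 wp0
slot 6 (MEM): stall FU — free A1,Mu0,Ld0,B1 rp0 wp0
slot 7 (BR): stall RD_PORT — free A1,Mu0,Ld0,B1 rp0 wp0

issued = [0, 1, 2, 5]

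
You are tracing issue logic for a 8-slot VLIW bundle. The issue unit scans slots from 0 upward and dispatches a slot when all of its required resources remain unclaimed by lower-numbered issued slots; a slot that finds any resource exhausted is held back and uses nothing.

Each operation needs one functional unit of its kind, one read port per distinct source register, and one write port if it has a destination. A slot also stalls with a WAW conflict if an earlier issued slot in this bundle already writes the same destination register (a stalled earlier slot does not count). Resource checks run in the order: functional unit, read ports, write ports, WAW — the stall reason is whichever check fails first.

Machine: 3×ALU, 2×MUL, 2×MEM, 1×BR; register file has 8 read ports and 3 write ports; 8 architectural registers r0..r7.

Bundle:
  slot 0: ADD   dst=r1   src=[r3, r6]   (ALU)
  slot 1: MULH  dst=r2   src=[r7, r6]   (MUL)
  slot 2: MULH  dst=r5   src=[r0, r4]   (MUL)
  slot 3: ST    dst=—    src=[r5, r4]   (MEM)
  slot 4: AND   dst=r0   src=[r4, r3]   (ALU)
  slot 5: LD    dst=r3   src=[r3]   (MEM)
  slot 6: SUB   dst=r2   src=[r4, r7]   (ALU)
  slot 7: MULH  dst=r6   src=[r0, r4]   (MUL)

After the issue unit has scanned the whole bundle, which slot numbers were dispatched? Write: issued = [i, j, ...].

issued = [0, 1, 2, 3]

  0. ALU→r1 ⇒ go  {2A/2Mu/2Ld/1B | 6r 2w}
  1. MUL→r2 ⇒ go  {2A/1Mu/2Ld/1B | 4r 1w}
  2. MUL→r5 ⇒ go  {2A/0Mu/2Ld/1B | 2r 0w}
  3. MEM ⇒ go  {2A/0Mu/1Ld/1B | 0r 0w}
  4. ALU→r0 ⇒ no(RD_PORT)  {2A/0Mu/1Ld/1B | 0r 0w}
  5. MEM→r3 ⇒ no(RD_PORT)  {2A/0Mu/1Ld/1B | 0r 0w}
  6. ALU→r2 ⇒ no(RD_PORT)  {2A/0Mu/1Ld/1B | 0r 0w}
  7. MUL→r6 ⇒ no(FU)  {2A/0Mu/1Ld/1B | 0r 0w}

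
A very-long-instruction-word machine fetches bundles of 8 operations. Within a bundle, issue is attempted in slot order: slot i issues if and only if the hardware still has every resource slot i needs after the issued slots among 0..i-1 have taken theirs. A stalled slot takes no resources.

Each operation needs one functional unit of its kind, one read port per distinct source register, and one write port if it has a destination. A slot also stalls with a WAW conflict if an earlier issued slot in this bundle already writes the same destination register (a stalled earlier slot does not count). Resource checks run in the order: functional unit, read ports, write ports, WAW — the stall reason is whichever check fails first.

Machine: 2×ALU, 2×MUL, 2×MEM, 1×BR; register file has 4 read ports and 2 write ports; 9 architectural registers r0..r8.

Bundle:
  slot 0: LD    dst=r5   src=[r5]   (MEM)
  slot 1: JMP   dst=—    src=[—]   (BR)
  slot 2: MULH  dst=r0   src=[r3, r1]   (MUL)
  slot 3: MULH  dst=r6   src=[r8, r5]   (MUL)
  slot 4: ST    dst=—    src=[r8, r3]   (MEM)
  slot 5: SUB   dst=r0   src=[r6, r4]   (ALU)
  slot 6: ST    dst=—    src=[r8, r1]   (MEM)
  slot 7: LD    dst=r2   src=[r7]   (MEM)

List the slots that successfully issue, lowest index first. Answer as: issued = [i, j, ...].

#0 MEM src=r5 dispatched  <A:2 Mu:2 Ld:1 B:1 rd:3 wr:1>
#1 BR src=- dispatched  <A:2 Mu:2 Ld:1 B:0 rd:3 wr:1>
#2 MUL src=r3,r1 dispatched  <A:2 Mu:1 Ld:1 B:0 rd:1 wr:0>
#3 MUL src=r8,r5 held:RD_PORT  <A:2 Mu:1 Ld:1 B:0 rd:1 wr:0>
#4 MEM src=r8,r3 held:RD_PORT  <A:2 Mu:1 Ld:1 B:0 rd:1 wr:0>
#5 ALU src=r6,r4 held:RD_PORT  <A:2 Mu:1 Ld:1 B:0 rd:1 wr:0>
#6 MEM src=r8,r1 held:RD_PORT  <A:2 Mu:1 Ld:1 B:0 rd:1 wr:0>
#7 MEM src=r7 held:WR_PORT  <A:2 Mu:1 Ld:1 B:0 rd:1 wr:0>

issued = [0, 1, 2]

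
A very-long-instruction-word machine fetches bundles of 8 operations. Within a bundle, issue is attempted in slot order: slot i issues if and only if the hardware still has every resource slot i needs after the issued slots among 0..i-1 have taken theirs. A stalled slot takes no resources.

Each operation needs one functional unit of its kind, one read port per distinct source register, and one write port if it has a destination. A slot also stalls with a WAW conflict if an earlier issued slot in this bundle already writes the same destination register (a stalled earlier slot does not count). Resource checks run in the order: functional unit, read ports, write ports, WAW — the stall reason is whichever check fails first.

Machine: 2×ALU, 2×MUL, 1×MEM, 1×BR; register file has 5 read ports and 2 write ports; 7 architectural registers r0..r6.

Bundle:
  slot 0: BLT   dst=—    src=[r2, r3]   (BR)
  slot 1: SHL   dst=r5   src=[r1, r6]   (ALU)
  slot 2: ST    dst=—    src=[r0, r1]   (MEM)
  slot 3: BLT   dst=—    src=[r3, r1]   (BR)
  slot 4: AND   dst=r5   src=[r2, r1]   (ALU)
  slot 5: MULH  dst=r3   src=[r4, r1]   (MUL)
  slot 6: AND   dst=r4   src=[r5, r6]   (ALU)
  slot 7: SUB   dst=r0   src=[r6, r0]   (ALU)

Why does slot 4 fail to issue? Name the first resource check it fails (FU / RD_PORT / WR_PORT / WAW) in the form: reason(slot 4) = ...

reason(slot 4) = RD_PORT

[0] BR needs rd=2 wr=0: ok; after: ALU=2 MUL=2 MEM=1 BR=0, R=3, W=2
[1] ALU needs rd=2 wr=1: ok; after: ALU=1 MUL=2 MEM=1 BR=0, R=1, W=1
[2] MEM needs rd=2 wr=0: RD_PORT; after: ALU=1 MUL=2 MEM=1 BR=0, R=1, W=1
[3] BR needs rd=2 wr=0: FU; after: ALU=1 MUL=2 MEM=1 BR=0, R=1, W=1
[4] ALU needs rd=2 wr=1: RD_PORT; after: ALU=1 MUL=2 MEM=1 BR=0, R=1, W=1
[5] MUL needs rd=2 wr=1: RD_PORT; after: ALU=1 MUL=2 MEM=1 BR=0, R=1, W=1
[6] ALU needs rd=2 wr=1: RD_PORT; after: ALU=1 MUL=2 MEM=1 BR=0, R=1, W=1
[7] ALU needs rd=2 wr=1: RD_PORT; after: ALU=1 MUL=2 MEM=1 BR=0, R=1, W=1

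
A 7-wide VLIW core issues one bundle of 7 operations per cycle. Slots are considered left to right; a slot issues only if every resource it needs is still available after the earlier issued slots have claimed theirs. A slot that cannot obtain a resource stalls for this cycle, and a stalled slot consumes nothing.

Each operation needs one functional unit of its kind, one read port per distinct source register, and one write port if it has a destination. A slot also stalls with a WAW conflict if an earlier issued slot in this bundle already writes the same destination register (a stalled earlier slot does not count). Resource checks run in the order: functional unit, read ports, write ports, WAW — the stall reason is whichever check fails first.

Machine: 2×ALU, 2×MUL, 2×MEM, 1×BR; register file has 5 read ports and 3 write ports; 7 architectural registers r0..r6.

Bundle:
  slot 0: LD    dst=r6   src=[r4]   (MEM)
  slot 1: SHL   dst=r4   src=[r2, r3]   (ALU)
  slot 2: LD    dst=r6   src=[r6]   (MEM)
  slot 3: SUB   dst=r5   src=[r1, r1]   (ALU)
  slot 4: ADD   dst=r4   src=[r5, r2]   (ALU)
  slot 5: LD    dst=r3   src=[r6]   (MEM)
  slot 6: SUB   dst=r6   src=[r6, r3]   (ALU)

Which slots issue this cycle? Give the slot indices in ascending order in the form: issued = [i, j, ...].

slot 0 (MEM): ISSUE — free A2,Mu2,Ld1,B1 rp4 wp2
slot 1 (ALU): ISSUE — free A1,Mu2,Ld1,B1 rp2 wp1
slot 2 (MEM): stall WAW — free A1,Mu2,Ld1,B1 rp2 wp1
slot 3 (ALU): ISSUE — free A0,Mu2,Ld1,B1 rp1 wp0
slot 4 (ALU): stall FU — free A0,Mu2,Ld1,B1 rp1 wp0
slot 5 (MEM): stall WR_PORT — free A0,Mu2,Ld1,B1 rp1 wp0
slot 6 (ALU): stall FU — free A0,Mu2,Ld1,B1 rp1 wp0

issued = [0, 1, 3]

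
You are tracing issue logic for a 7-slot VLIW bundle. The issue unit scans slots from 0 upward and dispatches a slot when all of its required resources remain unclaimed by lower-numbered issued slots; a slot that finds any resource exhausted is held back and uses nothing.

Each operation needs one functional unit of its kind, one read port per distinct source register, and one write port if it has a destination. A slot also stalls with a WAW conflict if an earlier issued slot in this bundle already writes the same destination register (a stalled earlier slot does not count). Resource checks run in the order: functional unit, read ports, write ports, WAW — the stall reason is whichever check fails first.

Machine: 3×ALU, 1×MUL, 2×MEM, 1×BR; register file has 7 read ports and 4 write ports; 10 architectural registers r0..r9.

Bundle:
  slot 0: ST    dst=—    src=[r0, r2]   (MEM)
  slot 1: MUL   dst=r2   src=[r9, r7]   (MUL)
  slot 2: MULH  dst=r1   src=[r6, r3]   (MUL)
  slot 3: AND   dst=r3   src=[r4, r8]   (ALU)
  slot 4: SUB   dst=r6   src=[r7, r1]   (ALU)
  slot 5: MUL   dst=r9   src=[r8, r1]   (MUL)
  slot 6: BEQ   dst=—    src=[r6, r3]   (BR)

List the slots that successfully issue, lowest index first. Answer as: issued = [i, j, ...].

slot 0 (MEM): ISSUE — free A3,Mu1,Ld1,B1 rp5 wp4
slot 1 (MUL): ISSUE — free A3,Mu0,Ld1,B1 rp3 wp3
slot 2 (MUL): stall FU — free A3,Mu0,Ld1,B1 rp3 wp3
slot 3 (ALU): ISSUE — free A2,Mu0,Ld1,B1 rp1 wp2
slot 4 (ALU): stall RD_PORT — free A2,Mu0,Ld1,B1 rp1 wp2
slot 5 (MUL): stall FU — free A2,Mu0,Ld1,B1 rp1 wp2
slot 6 (BR): stall RD_PORT — free A2,Mu0,Ld1,B1 rp1 wp2

issued = [0, 1, 3]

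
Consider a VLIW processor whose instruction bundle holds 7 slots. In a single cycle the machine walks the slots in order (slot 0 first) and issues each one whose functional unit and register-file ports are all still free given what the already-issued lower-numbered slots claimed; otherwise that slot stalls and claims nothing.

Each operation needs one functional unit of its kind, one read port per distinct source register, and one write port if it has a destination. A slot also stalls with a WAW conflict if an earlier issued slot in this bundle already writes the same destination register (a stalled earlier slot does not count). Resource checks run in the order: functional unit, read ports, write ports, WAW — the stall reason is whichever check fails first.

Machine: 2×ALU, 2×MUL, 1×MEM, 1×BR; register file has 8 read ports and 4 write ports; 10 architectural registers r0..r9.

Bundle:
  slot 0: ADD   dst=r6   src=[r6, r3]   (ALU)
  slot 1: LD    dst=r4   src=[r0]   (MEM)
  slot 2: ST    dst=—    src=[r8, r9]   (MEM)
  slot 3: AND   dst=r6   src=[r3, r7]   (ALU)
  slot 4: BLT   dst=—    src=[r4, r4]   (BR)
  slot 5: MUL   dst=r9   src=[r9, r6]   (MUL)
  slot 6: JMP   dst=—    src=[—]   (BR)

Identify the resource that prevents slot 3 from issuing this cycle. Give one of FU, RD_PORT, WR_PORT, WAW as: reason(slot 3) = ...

reason(slot 3) = WAW

(0) want 1×ALU +2rd +1wr — yes → AL1|MU2|ME1|BR1|rd6|wr3
(1) want 1×MEM +1rd +1wr — yes → AL1|MU2|ME0|BR1|rd5|wr2
(2) want 1×MEM +2rd +0wr — FU → AL1|MU2|ME0|BR1|rd5|wr2
(3) want 1×ALU +2rd +1wr — WAW → AL1|MU2|ME0|BR1|rd5|wr2
(4) want 1×BR +1rd +0wr — yes → AL1|MU2|ME0|BR0|rd4|wr2
(5) want 1×MUL +2rd +1wr — yes → AL1|MU1|ME0|BR0|rd2|wr1
(6) want 1×BR +0rd +0wr — FU → AL1|MU1|ME0|BR0|rd2|wr1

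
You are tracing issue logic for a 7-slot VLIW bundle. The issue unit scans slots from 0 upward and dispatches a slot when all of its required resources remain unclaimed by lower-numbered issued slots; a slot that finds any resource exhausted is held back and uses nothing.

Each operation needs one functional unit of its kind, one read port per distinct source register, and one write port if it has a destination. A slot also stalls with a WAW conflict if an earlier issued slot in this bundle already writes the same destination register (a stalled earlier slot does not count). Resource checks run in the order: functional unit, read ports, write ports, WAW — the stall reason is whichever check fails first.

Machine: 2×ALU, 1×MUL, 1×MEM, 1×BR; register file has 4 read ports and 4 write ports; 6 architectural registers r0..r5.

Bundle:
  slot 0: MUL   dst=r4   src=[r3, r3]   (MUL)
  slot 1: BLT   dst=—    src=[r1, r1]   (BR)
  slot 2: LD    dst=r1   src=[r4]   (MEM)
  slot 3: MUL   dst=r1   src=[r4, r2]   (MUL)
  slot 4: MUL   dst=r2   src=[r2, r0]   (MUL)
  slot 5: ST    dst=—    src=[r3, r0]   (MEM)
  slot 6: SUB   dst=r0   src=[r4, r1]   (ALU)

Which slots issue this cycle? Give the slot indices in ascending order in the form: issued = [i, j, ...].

issued = [0, 1, 2]

(0) want 1×MUL +1rd +1wr — yes → AL2|MU0|ME1|BR1|rd3|wr3
(1) want 1×BR +1rd +0wr — yes → AL2|MU0|ME1|BR0|rd2|wr3
(2) want 1×MEM +1rd +1wr — yes → AL2|MU0|ME0|BR0|rd1|wr2
(3) want 1×MUL +2rd +1wr — FU → AL2|MU0|ME0|BR0|rd1|wr2
(4) want 1×MUL +2rd +1wr — FU → AL2|MU0|ME0|BR0|rd1|wr2
(5) want 1×MEM +2rd +0wr — FU → AL2|MU0|ME0|BR0|rd1|wr2
(6) want 1×ALU +2rd +1wr — RD_PORT → AL2|MU0|ME0|BR0|rd1|wr2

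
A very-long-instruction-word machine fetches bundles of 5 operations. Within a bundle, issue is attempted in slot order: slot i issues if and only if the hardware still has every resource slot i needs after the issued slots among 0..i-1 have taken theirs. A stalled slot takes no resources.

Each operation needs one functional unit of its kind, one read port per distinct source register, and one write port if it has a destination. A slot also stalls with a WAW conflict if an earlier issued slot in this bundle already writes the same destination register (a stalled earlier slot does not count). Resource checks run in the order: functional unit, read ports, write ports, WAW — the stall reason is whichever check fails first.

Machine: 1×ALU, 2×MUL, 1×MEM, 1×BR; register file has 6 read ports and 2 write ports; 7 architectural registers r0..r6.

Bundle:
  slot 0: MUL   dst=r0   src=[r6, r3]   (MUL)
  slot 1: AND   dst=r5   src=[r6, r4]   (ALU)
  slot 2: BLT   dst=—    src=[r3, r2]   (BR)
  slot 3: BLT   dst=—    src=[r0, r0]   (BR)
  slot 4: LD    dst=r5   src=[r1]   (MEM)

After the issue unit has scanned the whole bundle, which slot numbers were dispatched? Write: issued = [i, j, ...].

issued = [0, 1, 2]

slot 0 (MUL): ISSUE — free A1,Mu1,Ld1,B1 rp4 wp1
slot 1 (ALU): ISSUE — free A0,Mu1,Ld1,B1 rp2 wp0
slot 2 (BR): ISSUE — free A0,Mu1,Ld1,B0 rp0 wp0
slot 3 (BR): stall FU — free A0,Mu1,Ld1,B0 rp0 wp0
slot 4 (MEM): stall RD_PORT — free A0,Mu1,Ld1,B0 rp0 wp0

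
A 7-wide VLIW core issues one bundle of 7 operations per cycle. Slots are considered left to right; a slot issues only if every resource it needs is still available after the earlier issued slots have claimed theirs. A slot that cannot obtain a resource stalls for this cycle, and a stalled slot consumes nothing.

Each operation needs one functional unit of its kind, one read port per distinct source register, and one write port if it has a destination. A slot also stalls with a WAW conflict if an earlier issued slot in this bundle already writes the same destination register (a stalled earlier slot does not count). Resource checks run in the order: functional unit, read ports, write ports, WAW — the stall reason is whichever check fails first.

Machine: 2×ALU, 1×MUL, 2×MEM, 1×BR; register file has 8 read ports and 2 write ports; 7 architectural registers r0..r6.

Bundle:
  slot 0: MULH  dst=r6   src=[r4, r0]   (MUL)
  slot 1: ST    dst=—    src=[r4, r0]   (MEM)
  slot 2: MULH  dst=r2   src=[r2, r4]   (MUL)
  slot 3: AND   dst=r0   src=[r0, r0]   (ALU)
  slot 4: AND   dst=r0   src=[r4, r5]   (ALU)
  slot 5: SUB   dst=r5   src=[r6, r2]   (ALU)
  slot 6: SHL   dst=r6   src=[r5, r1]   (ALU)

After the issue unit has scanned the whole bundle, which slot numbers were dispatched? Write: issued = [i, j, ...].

issued = [0, 1, 3]

#0 MUL src=r4,r0 dispatched  <A:2 Mu:0 Ld:2 B:1 rd:6 wr:1>
#1 MEM src=r4,r0 dispatched  <A:2 Mu:0 Ld:1 B:1 rd:4 wr:1>
#2 MUL src=r2,r4 held:FU  <A:2 Mu:0 Ld:1 B:1 rd:4 wr:1>
#3 ALU src=r0,r0 dispatched  <A:1 Mu:0 Ld:1 B:1 rd:3 wr:0>
#4 ALU src=r4,r5 held:WR_PORT  <A:1 Mu:0 Ld:1 B:1 rd:3 wr:0>
#5 ALU src=r6,r2 held:WR_PORT  <A:1 Mu:0 Ld:1 B:1 rd:3 wr:0>
#6 ALU src=r5,r1 held:WR_PORT  <A:1 Mu:0 Ld:1 B:1 rd:3 wr:0>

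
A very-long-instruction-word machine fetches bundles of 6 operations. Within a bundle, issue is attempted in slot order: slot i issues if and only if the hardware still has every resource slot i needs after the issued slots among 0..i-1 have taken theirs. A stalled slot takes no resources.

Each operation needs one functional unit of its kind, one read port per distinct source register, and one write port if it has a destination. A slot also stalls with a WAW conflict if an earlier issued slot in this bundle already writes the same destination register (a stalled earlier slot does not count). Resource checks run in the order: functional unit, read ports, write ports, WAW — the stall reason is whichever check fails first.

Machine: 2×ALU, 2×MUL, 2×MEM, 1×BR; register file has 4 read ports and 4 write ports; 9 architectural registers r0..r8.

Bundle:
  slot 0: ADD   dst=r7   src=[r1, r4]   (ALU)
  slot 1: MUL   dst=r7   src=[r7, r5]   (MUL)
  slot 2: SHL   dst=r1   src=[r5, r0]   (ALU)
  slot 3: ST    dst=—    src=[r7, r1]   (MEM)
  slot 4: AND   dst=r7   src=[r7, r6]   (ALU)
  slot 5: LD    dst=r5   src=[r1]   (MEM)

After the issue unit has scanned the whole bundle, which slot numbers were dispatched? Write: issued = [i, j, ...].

issued = [0, 2]

#0 ALU src=r1,r4 dispatched  <A:1 Mu:2 Ld:2 B:1 rd:2 wr:3>
#1 MUL src=r7,r5 held:WAW  <A:1 Mu:2 Ld:2 B:1 rd:2 wr:3>
#2 ALU src=r5,r0 dispatched  <A:0 Mu:2 Ld:2 B:1 rd:0 wr:2>
#3 MEM src=r7,r1 held:RD_PORT  <A:0 Mu:2 Ld:2 B:1 rd:0 wr:2>
#4 ALU src=r7,r6 held:FU  <A:0 Mu:2 Ld:2 B:1 rd:0 wr:2>
#5 MEM src=r1 held:RD_PORT  <A:0 Mu:2 Ld:2 B:1 rd:0 wr:2>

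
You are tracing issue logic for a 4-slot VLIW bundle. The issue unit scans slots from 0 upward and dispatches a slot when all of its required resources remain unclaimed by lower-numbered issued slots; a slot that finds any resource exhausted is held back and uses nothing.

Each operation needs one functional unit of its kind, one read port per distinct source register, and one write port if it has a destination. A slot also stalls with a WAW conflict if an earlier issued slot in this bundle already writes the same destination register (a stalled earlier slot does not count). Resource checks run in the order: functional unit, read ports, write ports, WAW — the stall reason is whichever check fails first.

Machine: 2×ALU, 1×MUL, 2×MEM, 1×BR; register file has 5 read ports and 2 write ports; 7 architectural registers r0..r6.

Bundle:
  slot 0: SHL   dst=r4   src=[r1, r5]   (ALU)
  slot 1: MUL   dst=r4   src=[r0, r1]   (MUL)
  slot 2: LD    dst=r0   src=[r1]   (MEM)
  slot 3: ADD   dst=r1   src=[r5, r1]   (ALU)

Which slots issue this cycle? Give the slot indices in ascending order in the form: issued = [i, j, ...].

issued = [0, 2]

[0] ALU needs rd=2 wr=1: ok; after: ALU=1 MUL=1 MEM=2 BR=1, R=3, W=1
[1] MUL needs rd=2 wr=1: WAW; after: ALU=1 MUL=1 MEM=2 BR=1, R=3, W=1
[2] MEM needs rd=1 wr=1: ok; after: ALU=1 MUL=1 MEM=1 BR=1, R=2, W=0
[3] ALU needs rd=2 wr=1: WR_PORT; after: ALU=1 MUL=1 MEM=1 BR=1, R=2, W=0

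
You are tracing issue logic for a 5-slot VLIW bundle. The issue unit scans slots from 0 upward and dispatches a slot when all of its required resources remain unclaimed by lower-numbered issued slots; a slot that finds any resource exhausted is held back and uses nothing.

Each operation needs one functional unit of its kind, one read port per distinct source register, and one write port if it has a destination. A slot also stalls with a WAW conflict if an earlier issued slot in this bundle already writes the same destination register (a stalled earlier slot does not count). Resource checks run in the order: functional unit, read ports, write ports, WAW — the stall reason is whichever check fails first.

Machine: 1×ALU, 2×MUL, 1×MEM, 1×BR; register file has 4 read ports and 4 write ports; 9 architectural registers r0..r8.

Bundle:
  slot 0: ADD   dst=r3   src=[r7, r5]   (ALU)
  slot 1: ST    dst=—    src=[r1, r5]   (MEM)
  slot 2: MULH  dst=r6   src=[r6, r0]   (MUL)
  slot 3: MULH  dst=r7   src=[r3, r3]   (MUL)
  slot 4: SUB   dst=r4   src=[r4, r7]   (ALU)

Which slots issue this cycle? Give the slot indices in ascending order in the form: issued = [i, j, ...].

issued = [0, 1]

#0 ALU src=r7,r5 dispatched  <A:0 Mu:2 Ld:1 B:1 rd:2 wr:3>
#1 MEM src=r1,r5 dispatched  <A:0 Mu:2 Ld:0 B:1 rd:0 wr:3>
#2 MUL src=r6,r0 held:RD_PORT  <A:0 Mu:2 Ld:0 B:1 rd:0 wr:3>
#3 MUL src=r3,r3 held:RD_PORT  <A:0 Mu:2 Ld:0 B:1 rd:0 wr:3>
#4 ALU src=r4,r7 held:FU  <A:0 Mu:2 Ld:0 B:1 rd:0 wr:3>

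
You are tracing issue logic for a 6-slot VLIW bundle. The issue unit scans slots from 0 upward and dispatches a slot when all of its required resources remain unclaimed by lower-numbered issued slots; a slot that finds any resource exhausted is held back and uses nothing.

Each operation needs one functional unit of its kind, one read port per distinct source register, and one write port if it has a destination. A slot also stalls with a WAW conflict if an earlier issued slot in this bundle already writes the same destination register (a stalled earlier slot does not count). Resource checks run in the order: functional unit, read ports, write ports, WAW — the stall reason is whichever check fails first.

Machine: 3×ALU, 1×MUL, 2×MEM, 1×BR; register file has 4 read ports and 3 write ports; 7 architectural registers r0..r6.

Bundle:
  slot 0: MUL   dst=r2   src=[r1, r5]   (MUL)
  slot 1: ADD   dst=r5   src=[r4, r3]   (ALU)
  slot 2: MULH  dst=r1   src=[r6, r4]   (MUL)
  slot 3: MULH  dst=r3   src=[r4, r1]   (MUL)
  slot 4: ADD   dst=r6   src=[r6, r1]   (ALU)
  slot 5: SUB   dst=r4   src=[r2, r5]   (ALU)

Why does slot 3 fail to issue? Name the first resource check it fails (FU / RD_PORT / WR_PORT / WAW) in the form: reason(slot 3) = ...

reason(slot 3) = FU

[0] MUL needs rd=2 wr=1: ok; after: ALU=3 MUL=0 MEM=2 BR=1, R=2, W=2
[1] ALU needs rd=2 wr=1: ok; after: ALU=2 MUL=0 MEM=2 BR=1, R=0, W=1
[2] MUL needs rd=2 wr=1: FU; after: ALU=2 MUL=0 MEM=2 BR=1, R=0, W=1
[3] MUL needs rd=2 wr=1: FU; after: ALU=2 MUL=0 MEM=2 BR=1, R=0, W=1
[4] ALU needs rd=2 wr=1: RD_PORT; after: ALU=2 MUL=0 MEM=2 BR=1, R=0, W=1
[5] ALU needs rd=2 wr=1: RD_PORT; after: ALU=2 MUL=0 MEM=2 BR=1, R=0, W=1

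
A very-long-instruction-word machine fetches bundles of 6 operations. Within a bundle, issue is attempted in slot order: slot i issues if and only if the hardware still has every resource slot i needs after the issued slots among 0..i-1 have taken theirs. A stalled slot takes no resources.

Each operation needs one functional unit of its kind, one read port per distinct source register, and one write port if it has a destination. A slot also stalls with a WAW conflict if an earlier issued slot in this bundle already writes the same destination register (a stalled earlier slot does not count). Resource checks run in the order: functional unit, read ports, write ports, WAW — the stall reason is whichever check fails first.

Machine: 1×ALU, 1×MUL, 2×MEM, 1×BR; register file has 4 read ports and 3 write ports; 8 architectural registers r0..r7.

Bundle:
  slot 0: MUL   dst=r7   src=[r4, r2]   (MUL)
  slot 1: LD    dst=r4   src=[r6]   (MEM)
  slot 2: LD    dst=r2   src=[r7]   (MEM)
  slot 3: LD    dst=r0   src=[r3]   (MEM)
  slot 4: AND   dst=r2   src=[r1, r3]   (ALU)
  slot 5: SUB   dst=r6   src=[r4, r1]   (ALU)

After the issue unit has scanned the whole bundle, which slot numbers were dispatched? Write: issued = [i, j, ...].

[0] MUL needs rd=2 wr=1: ok; after: ALU=1 MUL=0 MEM=2 BR=1, R=2, W=2
[1] MEM needs rd=1 wr=1: ok; after: ALU=1 MUL=0 MEM=1 BR=1, R=1, W=1
[2] MEM needs rd=1 wr=1: ok; after: ALU=1 MUL=0 MEM=0 BR=1, R=0, W=0
[3] MEM needs rd=1 wr=1: FU; after: ALU=1 MUL=0 MEM=0 BR=1, R=0, W=0
[4] ALU needs rd=2 wr=1: RD_PORT; after: ALU=1 MUL=0 MEM=0 BR=1, R=0, W=0
[5] ALU needs rd=2 wr=1: RD_PORT; after: ALU=1 MUL=0 MEM=0 BR=1, R=0, W=0

issued = [0, 1, 2]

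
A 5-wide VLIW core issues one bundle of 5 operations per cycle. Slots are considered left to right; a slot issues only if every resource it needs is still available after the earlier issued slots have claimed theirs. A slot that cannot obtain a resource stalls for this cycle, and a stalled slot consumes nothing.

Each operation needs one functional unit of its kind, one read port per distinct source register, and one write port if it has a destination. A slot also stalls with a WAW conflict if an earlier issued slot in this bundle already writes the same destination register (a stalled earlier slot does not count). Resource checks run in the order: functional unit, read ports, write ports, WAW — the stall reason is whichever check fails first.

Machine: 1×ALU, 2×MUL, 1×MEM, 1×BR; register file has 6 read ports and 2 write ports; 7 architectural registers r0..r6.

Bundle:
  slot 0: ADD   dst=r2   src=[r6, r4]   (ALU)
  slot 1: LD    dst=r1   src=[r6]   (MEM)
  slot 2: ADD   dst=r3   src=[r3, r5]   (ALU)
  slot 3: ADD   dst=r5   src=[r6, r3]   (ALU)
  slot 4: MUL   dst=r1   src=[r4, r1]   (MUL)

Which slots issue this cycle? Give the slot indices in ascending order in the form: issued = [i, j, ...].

[0] ALU needs rd=2 wr=1: ok; after: ALU=0 MUL=2 MEM=1 BR=1, R=4, W=1
[1] MEM needs rd=1 wr=1: ok; after: ALU=0 MUL=2 MEM=0 BR=1, R=3, W=0
[2] ALU needs rd=2 wr=1: FU; after: ALU=0 MUL=2 MEM=0 BR=1, R=3, W=0
[3] ALU needs rd=2 wr=1: FU; after: ALU=0 MUL=2 MEM=0 BR=1, R=3, W=0
[4] MUL needs rd=2 wr=1: WR_PORT; after: ALU=0 MUL=2 MEM=0 BR=1, R=3, W=0

issued = [0, 1]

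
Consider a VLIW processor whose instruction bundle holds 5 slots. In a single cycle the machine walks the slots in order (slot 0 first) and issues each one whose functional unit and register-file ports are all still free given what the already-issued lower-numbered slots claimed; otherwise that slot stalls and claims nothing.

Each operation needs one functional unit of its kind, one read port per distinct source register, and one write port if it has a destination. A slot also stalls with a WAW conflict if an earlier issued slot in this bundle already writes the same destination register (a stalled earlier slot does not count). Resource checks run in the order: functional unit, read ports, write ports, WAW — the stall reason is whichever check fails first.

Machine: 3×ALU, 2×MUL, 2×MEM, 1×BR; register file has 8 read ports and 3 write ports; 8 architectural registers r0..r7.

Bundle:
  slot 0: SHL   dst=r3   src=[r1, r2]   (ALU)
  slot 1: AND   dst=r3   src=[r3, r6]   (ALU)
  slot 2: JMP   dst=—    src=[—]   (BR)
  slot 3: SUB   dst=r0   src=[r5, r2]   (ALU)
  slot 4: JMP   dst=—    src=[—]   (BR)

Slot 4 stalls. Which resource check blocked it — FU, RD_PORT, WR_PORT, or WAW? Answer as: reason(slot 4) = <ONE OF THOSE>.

reason(slot 4) = FU

(0) want 1×ALU +2rd +1wr — yes → AL2|MU2|ME2|BR1|rd6|wr2
(1) want 1×ALU +2rd +1wr — WAW → AL2|MU2|ME2|BR1|rd6|wr2
(2) want 1×BR +0rd +0wr — yes → AL2|MU2|ME2|BR0|rd6|wr2
(3) want 1×ALU +2rd +1wr — yes → AL1|MU2|ME2|BR0|rd4|wr1
(4) want 1×BR +0rd +0wr — FU → AL1|MU2|ME2|BR0|rd4|wr1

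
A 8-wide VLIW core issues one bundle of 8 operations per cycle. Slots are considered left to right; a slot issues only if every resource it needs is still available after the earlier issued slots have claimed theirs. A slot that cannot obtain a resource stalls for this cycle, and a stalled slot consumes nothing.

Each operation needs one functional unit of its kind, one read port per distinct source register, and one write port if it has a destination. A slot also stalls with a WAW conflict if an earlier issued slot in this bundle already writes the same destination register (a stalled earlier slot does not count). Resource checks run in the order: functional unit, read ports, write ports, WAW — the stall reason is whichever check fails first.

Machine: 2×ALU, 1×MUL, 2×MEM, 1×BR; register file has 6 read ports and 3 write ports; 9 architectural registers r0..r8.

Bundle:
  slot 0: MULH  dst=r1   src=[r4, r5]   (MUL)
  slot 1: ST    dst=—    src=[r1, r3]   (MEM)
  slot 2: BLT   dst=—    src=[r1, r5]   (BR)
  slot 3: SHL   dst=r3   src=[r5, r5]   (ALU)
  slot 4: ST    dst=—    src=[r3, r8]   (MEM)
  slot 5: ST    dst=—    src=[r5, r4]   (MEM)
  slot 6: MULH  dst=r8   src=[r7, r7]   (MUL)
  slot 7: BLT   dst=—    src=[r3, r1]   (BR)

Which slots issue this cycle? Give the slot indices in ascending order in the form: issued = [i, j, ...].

slot 0 (MUL): ISSUE — free A2,Mu0,Ld2,B1 rp4 wp2
slot 1 (MEM): ISSUE — free A2,Mu0,Ld1,B1 rp2 wp2
slot 2 (BR): ISSUE — free A2,Mu0,Ld1,B0 rp0 wp2
slot 3 (ALU): stall RD_PORT — free A2,Mu0,Ld1,B0 rp0 wp2
slot 4 (MEM): stall RD_PORT — free A2,Mu0,Ld1,B0 rp0 wp2
slot 5 (MEM): stall RD_PORT — free A2,Mu0,Ld1,B0 rp0 wp2
slot 6 (MUL): stall FU — free A2,Mu0,Ld1,B0 rp0 wp2
slot 7 (BR): stall FU — free A2,Mu0,Ld1,B0 rp0 wp2

issued = [0, 1, 2]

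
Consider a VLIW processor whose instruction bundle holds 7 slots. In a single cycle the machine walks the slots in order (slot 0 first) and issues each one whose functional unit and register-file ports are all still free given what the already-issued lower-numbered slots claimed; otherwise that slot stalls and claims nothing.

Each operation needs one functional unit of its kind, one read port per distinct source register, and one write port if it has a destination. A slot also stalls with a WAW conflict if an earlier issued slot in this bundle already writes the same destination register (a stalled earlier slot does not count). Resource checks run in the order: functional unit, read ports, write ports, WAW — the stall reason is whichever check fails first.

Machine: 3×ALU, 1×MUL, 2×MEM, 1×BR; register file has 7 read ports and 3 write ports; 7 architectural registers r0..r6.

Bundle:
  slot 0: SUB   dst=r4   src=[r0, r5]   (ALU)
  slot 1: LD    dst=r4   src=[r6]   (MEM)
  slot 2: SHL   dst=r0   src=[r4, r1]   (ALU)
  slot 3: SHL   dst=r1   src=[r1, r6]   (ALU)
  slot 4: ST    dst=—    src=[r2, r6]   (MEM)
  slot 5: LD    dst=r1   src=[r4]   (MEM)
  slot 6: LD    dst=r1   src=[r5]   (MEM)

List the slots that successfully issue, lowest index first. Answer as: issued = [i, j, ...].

#0 ALU src=r0,r5 dispatched  <A:2 Mu:1 Ld:2 B:1 rd:5 wr:2>
#1 MEM src=r6 held:WAW  <A:2 Mu:1 Ld:2 B:1 rd:5 wr:2>
#2 ALU src=r4,r1 dispatched  <A:1 Mu:1 Ld:2 B:1 rd:3 wr:1>
#3 ALU src=r1,r6 dispatched  <A:0 Mu:1 Ld:2 B:1 rd:1 wr:0>
#4 MEM src=r2,r6 held:RD_PORT  <A:0 Mu:1 Ld:2 B:1 rd:1 wr:0>
#5 MEM src=r4 held:WR_PORT  <A:0 Mu:1 Ld:2 B:1 rd:1 wr:0>
#6 MEM src=r5 held:WR_PORT  <A:0 Mu:1 Ld:2 B:1 rd:1 wr:0>

issued = [0, 2, 3]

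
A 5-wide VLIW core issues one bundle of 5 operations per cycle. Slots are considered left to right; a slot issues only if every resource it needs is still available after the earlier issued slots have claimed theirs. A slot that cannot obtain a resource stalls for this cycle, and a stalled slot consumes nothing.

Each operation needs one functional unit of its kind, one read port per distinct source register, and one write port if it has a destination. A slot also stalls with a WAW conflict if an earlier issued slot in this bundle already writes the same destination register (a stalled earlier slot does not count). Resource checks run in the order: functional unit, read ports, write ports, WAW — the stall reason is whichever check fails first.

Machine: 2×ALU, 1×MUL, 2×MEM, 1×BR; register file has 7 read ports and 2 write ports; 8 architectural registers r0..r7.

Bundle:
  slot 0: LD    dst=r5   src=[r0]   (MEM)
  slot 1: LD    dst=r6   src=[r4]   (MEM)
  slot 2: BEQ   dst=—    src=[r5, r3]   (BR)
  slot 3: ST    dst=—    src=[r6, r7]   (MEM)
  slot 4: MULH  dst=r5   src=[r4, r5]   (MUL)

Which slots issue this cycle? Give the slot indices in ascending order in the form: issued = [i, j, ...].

slot 0 (MEM): ISSUE — free A2,Mu1,Ld1,B1 rp6 wp1
slot 1 (MEM): ISSUE — free A2,Mu1,Ld0,B1 rp5 wp0
slot 2 (BR): ISSUE — free A2,Mu1,Ld0,B0 rp3 wp0
slot 3 (MEM): stall FU — free A2,Mu1,Ld0,B0 rp3 wp0
slot 4 (MUL): stall WR_PORT — free A2,Mu1,Ld0,B0 rp3 wp0

issued = [0, 1, 2]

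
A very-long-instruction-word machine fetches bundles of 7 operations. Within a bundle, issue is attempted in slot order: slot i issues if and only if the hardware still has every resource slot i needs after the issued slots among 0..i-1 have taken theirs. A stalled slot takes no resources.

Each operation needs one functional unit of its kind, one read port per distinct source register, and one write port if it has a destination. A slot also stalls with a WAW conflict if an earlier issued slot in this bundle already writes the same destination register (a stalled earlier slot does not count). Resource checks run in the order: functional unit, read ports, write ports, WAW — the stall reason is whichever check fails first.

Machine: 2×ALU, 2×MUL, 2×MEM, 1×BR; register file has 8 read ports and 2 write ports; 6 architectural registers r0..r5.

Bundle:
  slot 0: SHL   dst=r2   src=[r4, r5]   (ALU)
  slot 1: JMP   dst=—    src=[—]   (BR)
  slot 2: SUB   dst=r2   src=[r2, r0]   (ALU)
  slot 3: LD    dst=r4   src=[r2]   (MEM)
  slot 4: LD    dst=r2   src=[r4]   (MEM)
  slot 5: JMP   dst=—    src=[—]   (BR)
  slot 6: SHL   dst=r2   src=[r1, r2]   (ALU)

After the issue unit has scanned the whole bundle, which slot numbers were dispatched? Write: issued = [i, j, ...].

  0. ALU→r2 ⇒ go  {1A/2Mu/2Ld/1B | 6r 1w}
  1. BR ⇒ go  {1A/2Mu/2Ld/0B | 6r 1w}
  2. ALU→r2 ⇒ no(WAW)  {1A/2Mu/2Ld/0B | 6r 1w}
  3. MEM→r4 ⇒ go  {1A/2Mu/1Ld/0B | 5r 0w}
  4. MEM→r2 ⇒ no(WR_PORT)  {1A/2Mu/1Ld/0B | 5r 0w}
  5. BR ⇒ no(FU)  {1A/2Mu/1Ld/0B | 5r 0w}
  6. ALU→r2 ⇒ no(WR_PORT)  {1A/2Mu/1Ld/0B | 5r 0w}

issued = [0, 1, 3]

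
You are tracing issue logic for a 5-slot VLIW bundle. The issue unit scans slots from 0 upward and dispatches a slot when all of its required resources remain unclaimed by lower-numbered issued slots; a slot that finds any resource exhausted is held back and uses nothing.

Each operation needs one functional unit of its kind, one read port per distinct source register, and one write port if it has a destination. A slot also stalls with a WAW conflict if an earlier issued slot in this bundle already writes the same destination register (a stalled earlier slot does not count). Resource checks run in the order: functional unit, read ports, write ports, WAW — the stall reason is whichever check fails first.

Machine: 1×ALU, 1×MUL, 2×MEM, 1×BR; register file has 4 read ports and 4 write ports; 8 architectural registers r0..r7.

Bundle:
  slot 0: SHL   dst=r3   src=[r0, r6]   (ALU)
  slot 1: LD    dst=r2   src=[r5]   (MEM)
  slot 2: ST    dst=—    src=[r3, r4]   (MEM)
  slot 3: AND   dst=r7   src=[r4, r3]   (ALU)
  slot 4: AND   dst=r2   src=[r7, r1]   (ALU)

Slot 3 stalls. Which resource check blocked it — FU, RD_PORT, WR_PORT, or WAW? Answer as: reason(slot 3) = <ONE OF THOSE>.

slot 0 (ALU): ISSUE — free A0,Mu1,Ld2,B1 rp2 wp3
slot 1 (MEM): ISSUE — free A0,Mu1,Ld1,B1 rp1 wp2
slot 2 (MEM): stall RD_PORT — free A0,Mu1,Ld1,B1 rp1 wp2
slot 3 (ALU): stall FU — free A0,Mu1,Ld1,B1 rp1 wp2
slot 4 (ALU): stall FU — free A0,Mu1,Ld1,B1 rp1 wp2

reason(slot 3) = FU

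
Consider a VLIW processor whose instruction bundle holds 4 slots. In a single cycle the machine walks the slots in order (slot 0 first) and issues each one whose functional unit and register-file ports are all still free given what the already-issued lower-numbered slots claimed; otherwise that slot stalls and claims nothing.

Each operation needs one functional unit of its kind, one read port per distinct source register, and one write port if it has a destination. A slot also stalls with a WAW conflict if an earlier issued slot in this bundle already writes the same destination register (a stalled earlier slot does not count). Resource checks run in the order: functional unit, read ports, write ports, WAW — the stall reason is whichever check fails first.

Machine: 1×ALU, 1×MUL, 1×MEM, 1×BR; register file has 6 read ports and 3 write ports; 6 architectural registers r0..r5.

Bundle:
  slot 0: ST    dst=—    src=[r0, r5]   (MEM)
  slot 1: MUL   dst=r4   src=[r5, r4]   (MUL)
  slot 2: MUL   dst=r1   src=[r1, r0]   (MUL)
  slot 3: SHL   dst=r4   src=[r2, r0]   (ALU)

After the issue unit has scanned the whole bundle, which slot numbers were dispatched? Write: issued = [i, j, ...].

issued = [0, 1]

(0) want 1×MEM +2rd +0wr — yes → AL1|MU1|ME0|BR1|rd4|wr3
(1) want 1×MUL +2rd +1wr — yes → AL1|MU0|ME0|BR1|rd2|wr2
(2) want 1×MUL +2rd +1wr — FU → AL1|MU0|ME0|BR1|rd2|wr2
(3) want 1×ALU +2rd +1wr — WAW → AL1|MU0|ME0|BR1|rd2|wr2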